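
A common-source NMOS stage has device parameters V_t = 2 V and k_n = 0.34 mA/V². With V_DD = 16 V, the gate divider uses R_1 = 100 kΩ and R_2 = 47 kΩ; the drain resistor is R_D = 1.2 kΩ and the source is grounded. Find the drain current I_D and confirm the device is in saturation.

V_G = V_DD·R_2/(R_1+R_2) = 16×47/147 = 5.12 V. With the source grounded, V_GS = V_G = 5.12 V.
Assume saturation: I_D = (k_n/2)(V_GS − V_t)² = (0.34/2)×(5.12 − 2)² = 0.17×3.12² = 1.65 mA.
V_DS = V_DD − I_D·R_D = 16 − 1.65×1.2 = 14 V.
Saturation requires V_DS ≥ V_GS − V_t = 3.12 V; 14 ≥ 3.12 ✓.

I_D ≈ 1.7 mA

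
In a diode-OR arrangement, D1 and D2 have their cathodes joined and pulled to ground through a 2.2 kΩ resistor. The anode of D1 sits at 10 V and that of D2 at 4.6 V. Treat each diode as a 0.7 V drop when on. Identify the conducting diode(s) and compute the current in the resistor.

Only D1 conducts; I_R ≈ 4.2 mA

Assume both conduct. Then node N would need to be at both 10−0.7 = 9.3 V and 4.6−0.7 = 3.9 V, which is impossible.
Assume only D1 conducts: V_N = 10 − 0.7 = 9.3 V, so I_R = 9.3/2.2 = 4.23 mA.
Check D2: its anode-to-cathode voltage is 4.6 − 9.3 = -4.7 V < 0.7 V, so it is off. The assumption is consistent.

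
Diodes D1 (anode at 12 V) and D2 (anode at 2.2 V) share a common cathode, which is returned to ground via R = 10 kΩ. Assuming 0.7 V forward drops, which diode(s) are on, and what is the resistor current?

Assume both conduct. Then node N would need to be at both 12−0.7 = 11.3 V and 2.2−0.7 = 1.5 V, which is impossible.
Assume only D1 conducts: V_N = 12 − 0.7 = 11.3 V, so I_R = 11.3/10 = 1.13 mA.
Check D2: its anode-to-cathode voltage is 2.2 − 11.3 = -9.1 V < 0.7 V, so it is off. The assumption is consistent.

Only D1 conducts; I_R ≈ 1.1 mA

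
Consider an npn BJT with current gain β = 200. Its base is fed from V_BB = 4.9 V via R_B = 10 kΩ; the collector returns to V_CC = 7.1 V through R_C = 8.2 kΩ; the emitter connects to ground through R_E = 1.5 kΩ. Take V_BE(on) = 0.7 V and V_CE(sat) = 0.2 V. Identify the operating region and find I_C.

Assume active: I_B = (4.9 − 0.7)/(10 + 201×1.5) = 0.0135 mA, I_C = β·I_B = 2.7 mA.
Then V_CE = 7.1 − 2.7×8.2 − 2.71×1.5 = -19.1 V < 0.2 V — the active assumption fails.
Re-solve with V_CE = 0.2 V. KCL at the emitter: V_E/R_E = (V_BB−0.7−V_E)/R_B + (V_CC−0.2−V_E)/R_C, giving V_E = 1.42 V.
I_C = (V_CC − 0.2 − V_E)/R_C = (6.9 − 1.42)/8.2 = 0.668 mA.
Check: I_B = (4.2 − 1.42)/10 = 0.278 mA, and β·I_B = 55.6 mA > I_C, confirming saturation.

saturation; I_C ≈ 0.67 mA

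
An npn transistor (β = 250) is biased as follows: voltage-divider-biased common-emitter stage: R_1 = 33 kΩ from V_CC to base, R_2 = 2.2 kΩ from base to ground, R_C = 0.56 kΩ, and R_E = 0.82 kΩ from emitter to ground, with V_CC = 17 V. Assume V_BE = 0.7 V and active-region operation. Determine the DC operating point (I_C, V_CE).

Thevenize the base divider: V_Th = V_CC·R_2/(R_1+R_2) = 17×2.2/35.2 = 1.06 V, R_Th = R_1‖R_2 = 2.06 kΩ.
Base-emitter loop: V_Th = I_B·R_Th + V_BE + (β+1)I_B·R_E, so I_B = (1.06 − 0.7) / (2.06 + 251×0.82) = 0.00174 mA.
I_C = β·I_B = 250×0.00174 = 0.436 mA, and I_E = (β+1)I_B = 0.438 mA.
V_CE = V_CC − I_C·R_C − I_E·R_E = 17 − 0.436×0.56 − 0.438×0.82 = 16.4 V.
V_CE = 16.4 V > 0.2 V confirms active-region operation.

I_C ≈ 0.44 mA, V_CE ≈ 16 V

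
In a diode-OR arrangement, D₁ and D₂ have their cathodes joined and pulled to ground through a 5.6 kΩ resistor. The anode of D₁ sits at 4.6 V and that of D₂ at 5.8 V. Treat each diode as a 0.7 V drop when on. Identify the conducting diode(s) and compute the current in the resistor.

Assume both conduct. Then node N would need to be at both 4.6−0.7 = 3.9 V and 5.8−0.7 = 5.1 V, which is impossible.
Assume only D₂ conducts: V_N = 5.8 − 0.7 = 5.1 V, so I_R = 5.1/5.6 = 0.911 mA.
Check D₁: its anode-to-cathode voltage is 4.6 − 5.1 = -0.5 V < 0.7 V, so it is off. The assumption is consistent.

Only D₂ conducts; I_R ≈ 0.91 mA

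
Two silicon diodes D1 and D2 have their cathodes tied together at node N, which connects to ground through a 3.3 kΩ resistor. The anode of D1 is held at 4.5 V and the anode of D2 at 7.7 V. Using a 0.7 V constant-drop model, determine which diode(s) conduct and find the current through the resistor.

Only D2 conducts; I_R ≈ 2.1 mA

Assume both conduct. Then node N would need to be at both 4.5−0.7 = 3.8 V and 7.7−0.7 = 7 V, which is impossible.
Assume only D2 conducts: V_N = 7.7 − 0.7 = 7 V, so I_R = 7/3.3 = 2.12 mA.
Check D1: its anode-to-cathode voltage is 4.5 − 7 = -2.5 V < 0.7 V, so it is off. The assumption is consistent.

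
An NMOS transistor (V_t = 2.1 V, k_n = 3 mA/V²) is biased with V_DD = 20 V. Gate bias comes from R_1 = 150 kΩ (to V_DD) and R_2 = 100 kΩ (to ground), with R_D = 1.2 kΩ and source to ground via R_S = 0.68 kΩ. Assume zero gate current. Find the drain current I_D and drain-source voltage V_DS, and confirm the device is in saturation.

I_D ≈ 5.8 mA, V_DS ≈ 9.1 V

V_G = V_DD·R_2/(R_1+R_2) = 20×100/250 = 8 V.
Assume saturation: I_D = (k_n/2)(V_GS − V_t)² with V_GS = V_G − I_D·R_S = 8 − 0.68·I_D.
Substituting gives 0.694·I_D² − 13·I_D + 52.2 = 0, with roots I_D = 5.79 or 13 mA.
The root I_D = 13 mA gives V_GS = -0.845 V ≤ V_t, so take I_D = 5.79 mA.
Then V_GS = 4.06 V and V_DS = V_DD − I_D(R_D+R_S) = 20 − 5.79×1.88 = 9.12 V.
Saturation requires V_DS ≥ V_GS − V_t = 1.96 V; 9.12 ≥ 1.96 ✓.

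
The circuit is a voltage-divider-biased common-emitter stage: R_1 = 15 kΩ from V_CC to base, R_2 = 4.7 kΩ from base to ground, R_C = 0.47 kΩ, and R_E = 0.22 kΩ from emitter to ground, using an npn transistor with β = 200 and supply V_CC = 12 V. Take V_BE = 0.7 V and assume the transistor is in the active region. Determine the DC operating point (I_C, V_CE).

I_C ≈ 9.1 mA, V_CE ≈ 5.7 V

Thevenize the base divider: V_Th = V_CC·R_2/(R_1+R_2) = 12×4.7/19.7 = 2.86 V, R_Th = R_1‖R_2 = 3.58 kΩ.
Base-emitter loop: V_Th = I_B·R_Th + V_BE + (β+1)I_B·R_E, so I_B = (2.86 − 0.7) / (3.58 + 201×0.22) = 0.0453 mA.
I_C = β·I_B = 200×0.0453 = 9.05 mA, and I_E = (β+1)I_B = 9.1 mA.
V_CE = V_CC − I_C·R_C − I_E·R_E = 12 − 9.05×0.47 − 9.1×0.22 = 5.75 V.
V_CE = 5.75 V > 0.2 V confirms active-region operation.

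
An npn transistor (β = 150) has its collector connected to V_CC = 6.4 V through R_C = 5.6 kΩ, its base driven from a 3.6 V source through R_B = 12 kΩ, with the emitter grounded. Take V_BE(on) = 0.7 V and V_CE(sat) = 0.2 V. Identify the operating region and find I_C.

Assume active: I_B = (3.6 − 0.7)/12 = 0.242 mA, giving I_C = β·I_B = 36.3 mA.
But then V_CE = 6.4 − 36.3×5.6 = -197 V < V_CE(sat) = 0.2 V — impossible in the active region.
So the transistor is saturated. With V_CE = 0.2 V, I_C = (V_CC − 0.2)/R_C = 6.2/5.6 = 1.11 mA.
Check: β·I_B = 36.3 mA > I_C = 1.11 mA, confirming saturation.

saturation; I_C ≈ 1.1 mA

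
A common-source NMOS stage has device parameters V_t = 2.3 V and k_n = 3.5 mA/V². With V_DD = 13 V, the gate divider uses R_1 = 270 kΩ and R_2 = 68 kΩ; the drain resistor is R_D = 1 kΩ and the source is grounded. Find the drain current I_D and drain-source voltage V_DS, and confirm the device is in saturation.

I_D ≈ 0.17 mA, V_DS ≈ 13 V

V_G = V_DD·R_2/(R_1+R_2) = 13×68/338 = 2.62 V. With the source grounded, V_GS = V_G = 2.62 V.
Assume saturation: I_D = (k_n/2)(V_GS − V_t)² = (3.5/2)×(2.62 − 2.3)² = 1.75×0.315² = 0.174 mA.
V_DS = V_DD − I_D·R_D = 13 − 0.174×1 = 12.8 V.
Saturation requires V_DS ≥ V_GS − V_t = 0.315 V; 12.8 ≥ 0.315 ✓.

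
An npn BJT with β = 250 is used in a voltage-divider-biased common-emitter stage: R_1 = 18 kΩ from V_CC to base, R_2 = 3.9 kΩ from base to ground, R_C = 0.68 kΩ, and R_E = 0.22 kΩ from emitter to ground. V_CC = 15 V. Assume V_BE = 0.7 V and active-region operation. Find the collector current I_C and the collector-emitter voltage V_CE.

I_C ≈ 8.4 mA, V_CE ≈ 7.4 V

Thevenize the base divider: V_Th = V_CC·R_2/(R_1+R_2) = 15×3.9/21.9 = 2.67 V, R_Th = R_1‖R_2 = 3.21 kΩ.
Base-emitter loop: V_Th = I_B·R_Th + V_BE + (β+1)I_B·R_E, so I_B = (2.67 − 0.7) / (3.21 + 251×0.22) = 0.0337 mA.
I_C = β·I_B = 250×0.0337 = 8.43 mA, and I_E = (β+1)I_B = 8.47 mA.
V_CE = V_CC − I_C·R_C − I_E·R_E = 15 − 8.43×0.68 − 8.47×0.22 = 7.4 V.
V_CE = 7.4 V > 0.2 V confirms active-region operation.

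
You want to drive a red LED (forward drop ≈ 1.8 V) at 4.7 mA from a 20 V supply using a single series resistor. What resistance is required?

The resistor drops V_S − V_D = 20 − 1.8 = 18.2 V at 4.7 mA.
R = 18.2 V / 4.7 mA = 3.87 kΩ.

R ≈ 3.9 kΩ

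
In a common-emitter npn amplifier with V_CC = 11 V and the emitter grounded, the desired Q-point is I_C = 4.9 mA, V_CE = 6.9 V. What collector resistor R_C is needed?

Collector loop: V_CC = I_C·R_C + V_CE.
R_C = (V_CC − V_CE)/I_C = (11 − 6.9)/4.9 = 0.837 kΩ.

R_C ≈ 0.84 kΩ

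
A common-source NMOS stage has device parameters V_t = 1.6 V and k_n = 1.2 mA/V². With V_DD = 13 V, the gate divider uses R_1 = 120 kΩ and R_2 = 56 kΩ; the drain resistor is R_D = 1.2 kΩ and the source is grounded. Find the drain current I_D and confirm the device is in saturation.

I_D ≈ 3.9 mA

V_G = V_DD·R_2/(R_1+R_2) = 13×56/176 = 4.14 V. With the source grounded, V_GS = V_G = 4.14 V.
Assume saturation: I_D = (k_n/2)(V_GS − V_t)² = (1.2/2)×(4.14 − 1.6)² = 0.6×2.54² = 3.86 mA.
V_DS = V_DD − I_D·R_D = 13 − 3.86×1.2 = 8.37 V.
Saturation requires V_DS ≥ V_GS − V_t = 2.54 V; 8.37 ≥ 2.54 ✓.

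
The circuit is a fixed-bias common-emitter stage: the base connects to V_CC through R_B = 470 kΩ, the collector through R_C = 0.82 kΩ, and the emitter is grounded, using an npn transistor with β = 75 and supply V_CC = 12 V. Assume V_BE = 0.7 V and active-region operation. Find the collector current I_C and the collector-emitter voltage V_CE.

I_C ≈ 1.8 mA, V_CE ≈ 11 V

Base loop: V_CC = I_B·R_B + V_BE, so I_B = (12 − 0.7)/470 kΩ = 0.024 mA.
In the active region I_C = β·I_B = 75 × 0.024 = 1.8 mA.
Collector loop: V_CE = V_CC − I_C·R_C = 12 − 1.8×0.82 = 10.5 V.
Since V_CE = 10.5 V > V_CE(sat) ≈ 0.2 V, the transistor is in the active region as assumed.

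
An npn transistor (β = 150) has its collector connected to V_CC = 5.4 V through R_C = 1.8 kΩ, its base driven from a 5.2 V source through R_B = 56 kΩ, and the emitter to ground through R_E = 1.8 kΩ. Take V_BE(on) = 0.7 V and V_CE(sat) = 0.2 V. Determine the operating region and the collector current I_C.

Assume active: I_B = (5.2 − 0.7)/(56 + 151×1.8) = 0.0137 mA, I_C = β·I_B = 2.06 mA.
Then V_CE = 5.4 − 2.06×1.8 − 2.07×1.8 = -2.04 V < 0.2 V — the active assumption fails.
Re-solve with V_CE = 0.2 V. KCL at the emitter: V_E/R_E = (V_BB−0.7−V_E)/R_B + (V_CC−0.2−V_E)/R_C, giving V_E = 2.63 V.
I_C = (V_CC − 0.2 − V_E)/R_C = (5.2 − 2.63)/1.8 = 1.43 mA.
Check: I_B = (4.5 − 2.63)/56 = 0.0334 mA, and β·I_B = 5.01 mA > I_C, confirming saturation.

saturation; I_C ≈ 1.4 mA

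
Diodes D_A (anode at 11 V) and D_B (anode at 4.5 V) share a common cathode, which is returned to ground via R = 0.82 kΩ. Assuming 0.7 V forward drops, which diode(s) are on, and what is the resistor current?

Assume both conduct. Then node N would need to be at both 11−0.7 = 10.3 V and 4.5−0.7 = 3.8 V, which is impossible.
Assume only D_A conducts: V_N = 11 − 0.7 = 10.3 V, so I_R = 10.3/0.82 = 12.6 mA.
Check D_B: its anode-to-cathode voltage is 4.5 − 10.3 = -5.8 V < 0.7 V, so it is off. The assumption is consistent.

Only D_A conducts; I_R ≈ 13 mA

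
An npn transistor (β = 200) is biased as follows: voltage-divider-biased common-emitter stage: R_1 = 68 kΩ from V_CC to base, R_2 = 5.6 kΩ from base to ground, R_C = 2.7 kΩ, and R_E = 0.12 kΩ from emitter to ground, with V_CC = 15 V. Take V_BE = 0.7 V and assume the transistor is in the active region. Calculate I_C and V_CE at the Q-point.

I_C ≈ 3 mA, V_CE ≈ 6.5 V

Thevenize the base divider: V_Th = V_CC·R_2/(R_1+R_2) = 15×5.6/73.6 = 1.14 V, R_Th = R_1‖R_2 = 5.17 kΩ.
Base-emitter loop: V_Th = I_B·R_Th + V_BE + (β+1)I_B·R_E, so I_B = (1.14 − 0.7) / (5.17 + 201×0.12) = 0.0151 mA.
I_C = β·I_B = 200×0.0151 = 3.01 mA, and I_E = (β+1)I_B = 3.03 mA.
V_CE = V_CC − I_C·R_C − I_E·R_E = 15 − 3.01×2.7 − 3.03×0.12 = 6.5 V.
V_CE = 6.5 V > 0.2 V confirms active-region operation.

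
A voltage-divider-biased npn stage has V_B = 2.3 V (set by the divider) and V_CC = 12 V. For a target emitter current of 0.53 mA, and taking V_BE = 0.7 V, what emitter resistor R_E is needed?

V_E = V_B − V_BE = 2.3 − 0.7 = 1.6 V.
R_E = V_E / I_E = 1.6 / 0.53 = 3.02 kΩ.

R_E ≈ 3 kΩ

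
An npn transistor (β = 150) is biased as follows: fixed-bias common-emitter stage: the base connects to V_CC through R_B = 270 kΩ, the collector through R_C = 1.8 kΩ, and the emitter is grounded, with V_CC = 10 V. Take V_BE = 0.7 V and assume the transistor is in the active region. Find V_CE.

Base loop: V_CC = I_B·R_B + V_BE, so I_B = (10 − 0.7)/270 kΩ = 0.0344 mA.
In the active region I_C = β·I_B = 150 × 0.0344 = 5.17 mA.
Collector loop: V_CE = V_CC − I_C·R_C = 10 − 5.17×1.8 = 0.7 V.
Since V_CE = 0.7 V > V_CE(sat) ≈ 0.2 V, the transistor is in the active region as assumed.

V_CE ≈ 0.7 V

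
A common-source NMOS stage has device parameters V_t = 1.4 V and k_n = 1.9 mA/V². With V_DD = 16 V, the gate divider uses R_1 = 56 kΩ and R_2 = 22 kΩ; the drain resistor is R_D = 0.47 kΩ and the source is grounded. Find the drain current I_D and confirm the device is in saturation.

V_G = V_DD·R_2/(R_1+R_2) = 16×22/78 = 4.51 V. With the source grounded, V_GS = V_G = 4.51 V.
Assume saturation: I_D = (k_n/2)(V_GS − V_t)² = (1.9/2)×(4.51 − 1.4)² = 0.95×3.11² = 9.21 mA.
V_DS = V_DD − I_D·R_D = 16 − 9.21×0.47 = 11.7 V.
Saturation requires V_DS ≥ V_GS − V_t = 3.11 V; 11.7 ≥ 3.11 ✓.

I_D ≈ 9.2 mA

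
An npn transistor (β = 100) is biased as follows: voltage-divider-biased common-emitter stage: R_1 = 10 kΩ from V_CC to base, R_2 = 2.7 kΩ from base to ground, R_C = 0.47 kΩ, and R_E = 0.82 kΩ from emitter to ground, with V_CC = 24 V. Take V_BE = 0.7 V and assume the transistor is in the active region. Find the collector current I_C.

Thevenize the base divider: V_Th = V_CC·R_2/(R_1+R_2) = 24×2.7/12.7 = 5.1 V, R_Th = R_1‖R_2 = 2.13 kΩ.
Base-emitter loop: V_Th = I_B·R_Th + V_BE + (β+1)I_B·R_E, so I_B = (5.1 − 0.7) / (2.13 + 101×0.82) = 0.0518 mA.
I_C = β·I_B = 100×0.0518 = 5.18 mA, and I_E = (β+1)I_B = 5.23 mA.
V_CE = V_CC − I_C·R_C − I_E·R_E = 24 − 5.18×0.47 − 5.23×0.82 = 17.3 V.
V_CE = 17.3 V > 0.2 V confirms active-region operation.

I_C ≈ 5.2 mA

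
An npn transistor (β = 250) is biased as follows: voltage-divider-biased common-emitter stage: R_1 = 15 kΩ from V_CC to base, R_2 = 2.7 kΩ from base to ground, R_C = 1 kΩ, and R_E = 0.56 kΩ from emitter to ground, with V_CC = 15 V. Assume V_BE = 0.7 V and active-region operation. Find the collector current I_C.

I_C ≈ 2.8 mA

Thevenize the base divider: V_Th = V_CC·R_2/(R_1+R_2) = 15×2.7/17.7 = 2.29 V, R_Th = R_1‖R_2 = 2.29 kΩ.
Base-emitter loop: V_Th = I_B·R_Th + V_BE + (β+1)I_B·R_E, so I_B = (2.29 − 0.7) / (2.29 + 251×0.56) = 0.0111 mA.
I_C = β·I_B = 250×0.0111 = 2.78 mA, and I_E = (β+1)I_B = 2.79 mA.
V_CE = V_CC − I_C·R_C − I_E·R_E = 15 − 2.78×1 − 2.79×0.56 = 10.7 V.
V_CE = 10.7 V > 0.2 V confirms active-region operation.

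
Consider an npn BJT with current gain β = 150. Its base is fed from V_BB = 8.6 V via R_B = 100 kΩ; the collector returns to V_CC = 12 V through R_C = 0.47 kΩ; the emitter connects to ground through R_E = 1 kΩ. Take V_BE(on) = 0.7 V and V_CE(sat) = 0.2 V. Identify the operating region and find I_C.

active; I_C ≈ 4.7 mA

Assume active. Base-emitter loop: I_B = (V_BB − V_BE)/(R_B + (β+1)R_E) = (8.6 − 0.7)/(100 + 151×1) = 0.0315 mA.
I_C = β·I_B = 150×0.0315 = 4.72 mA.
V_CE = V_CC − I_C·R_C − I_E·R_E = 12 − 4.72×0.47 − 4.75×1 = 5.03 V > V_CE(sat), so the active-region assumption holds.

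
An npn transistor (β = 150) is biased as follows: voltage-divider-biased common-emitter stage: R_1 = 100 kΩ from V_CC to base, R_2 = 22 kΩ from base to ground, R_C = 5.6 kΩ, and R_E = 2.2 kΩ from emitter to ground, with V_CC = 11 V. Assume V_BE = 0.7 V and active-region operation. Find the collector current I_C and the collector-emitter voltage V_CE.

Thevenize the base divider: V_Th = V_CC·R_2/(R_1+R_2) = 11×22/122 = 1.98 V, R_Th = R_1‖R_2 = 18 kΩ.
Base-emitter loop: V_Th = I_B·R_Th + V_BE + (β+1)I_B·R_E, so I_B = (1.98 − 0.7) / (18 + 151×2.2) = 0.00367 mA.
I_C = β·I_B = 150×0.00367 = 0.55 mA, and I_E = (β+1)I_B = 0.553 mA.
V_CE = V_CC − I_C·R_C − I_E·R_E = 11 − 0.55×5.6 − 0.553×2.2 = 6.7 V.
V_CE = 6.7 V > 0.2 V confirms active-region operation.

I_C ≈ 0.55 mA, V_CE ≈ 6.7 V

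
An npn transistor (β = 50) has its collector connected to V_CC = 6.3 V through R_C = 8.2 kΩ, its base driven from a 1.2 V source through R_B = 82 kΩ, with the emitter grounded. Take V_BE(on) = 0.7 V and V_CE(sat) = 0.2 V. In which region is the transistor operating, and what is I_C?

Assume active. Base-emitter loop: I_B = (V_BB − V_BE)/R_B = (1.2 − 0.7)/82 = 0.0061 mA.
I_C = β·I_B = 50×0.0061 = 0.305 mA.
V_CE = V_CC − I_C·R_C = 6.3 − 0.305×8.2 = 3.8 V > V_CE(sat), so the active-region assumption holds.

active; I_C ≈ 0.3 mA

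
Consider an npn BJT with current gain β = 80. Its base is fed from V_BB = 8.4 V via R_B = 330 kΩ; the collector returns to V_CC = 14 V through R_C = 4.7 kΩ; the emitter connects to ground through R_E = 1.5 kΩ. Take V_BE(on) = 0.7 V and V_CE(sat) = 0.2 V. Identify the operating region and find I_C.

active; I_C ≈ 1.4 mA

Assume active. Base-emitter loop: I_B = (V_BB − V_BE)/(R_B + (β+1)R_E) = (8.4 − 0.7)/(330 + 81×1.5) = 0.0171 mA.
I_C = β·I_B = 80×0.0171 = 1.36 mA.
V_CE = V_CC − I_C·R_C − I_E·R_E = 14 − 1.36×4.7 − 1.38×1.5 = 5.52 V > V_CE(sat), so the active-region assumption holds.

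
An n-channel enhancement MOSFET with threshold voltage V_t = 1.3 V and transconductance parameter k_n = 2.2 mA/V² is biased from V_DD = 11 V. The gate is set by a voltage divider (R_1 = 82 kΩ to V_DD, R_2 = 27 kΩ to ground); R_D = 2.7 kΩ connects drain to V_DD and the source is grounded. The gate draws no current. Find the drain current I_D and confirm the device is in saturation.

V_G = V_DD·R_2/(R_1+R_2) = 11×27/109 = 2.72 V. With the source grounded, V_GS = V_G = 2.72 V.
Assume saturation: I_D = (k_n/2)(V_GS − V_t)² = (2.2/2)×(2.72 − 1.3)² = 1.1×1.42² = 2.23 mA.
V_DS = V_DD − I_D·R_D = 11 − 2.23×2.7 = 4.97 V.
Saturation requires V_DS ≥ V_GS − V_t = 1.42 V; 4.97 ≥ 1.42 ✓.

I_D ≈ 2.2 mA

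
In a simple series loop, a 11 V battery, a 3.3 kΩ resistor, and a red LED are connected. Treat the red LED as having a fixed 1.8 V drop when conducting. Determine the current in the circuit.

I ≈ 2.8 mA

KVL around the loop: 11 = V_D + I·R = 1.8 + I × 3.3 kΩ.
So I = (11 − 1.8) / 3.3 kΩ = 9.2 / 3.3 = 2.79 mA.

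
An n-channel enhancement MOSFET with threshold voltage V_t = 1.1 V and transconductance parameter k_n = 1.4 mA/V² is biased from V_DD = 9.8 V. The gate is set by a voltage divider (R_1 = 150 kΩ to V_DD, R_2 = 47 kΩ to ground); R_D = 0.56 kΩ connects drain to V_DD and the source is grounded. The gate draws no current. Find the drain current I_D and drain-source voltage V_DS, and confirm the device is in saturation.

V_G = V_DD·R_2/(R_1+R_2) = 9.8×47/197 = 2.34 V. With the source grounded, V_GS = V_G = 2.34 V.
Assume saturation: I_D = (k_n/2)(V_GS − V_t)² = (1.4/2)×(2.34 − 1.1)² = 0.7×1.24² = 1.07 mA.
V_DS = V_DD − I_D·R_D = 9.8 − 1.07×0.56 = 9.2 V.
Saturation requires V_DS ≥ V_GS − V_t = 1.24 V; 9.2 ≥ 1.24 ✓.

I_D ≈ 1.1 mA, V_DS ≈ 9.2 V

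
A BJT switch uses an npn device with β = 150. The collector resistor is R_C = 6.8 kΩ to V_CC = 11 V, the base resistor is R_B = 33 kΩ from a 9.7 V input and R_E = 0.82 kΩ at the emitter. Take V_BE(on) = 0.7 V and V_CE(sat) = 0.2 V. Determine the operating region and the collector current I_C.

Assume active: I_B = (9.7 − 0.7)/(33 + 151×0.82) = 0.0574 mA, I_C = β·I_B = 8.61 mA.
Then V_CE = 11 − 8.61×6.8 − 8.67×0.82 = -54.6 V < 0.2 V — the active assumption fails.
Re-solve with V_CE = 0.2 V. KCL at the emitter: V_E/R_E = (V_BB−0.7−V_E)/R_B + (V_CC−0.2−V_E)/R_C, giving V_E = 1.33 V.
I_C = (V_CC − 0.2 − V_E)/R_C = (10.8 − 1.33)/6.8 = 1.39 mA.
Check: I_B = (9 − 1.33)/33 = 0.232 mA, and β·I_B = 34.9 mA > I_C, confirming saturation.

saturation; I_C ≈ 1.4 mA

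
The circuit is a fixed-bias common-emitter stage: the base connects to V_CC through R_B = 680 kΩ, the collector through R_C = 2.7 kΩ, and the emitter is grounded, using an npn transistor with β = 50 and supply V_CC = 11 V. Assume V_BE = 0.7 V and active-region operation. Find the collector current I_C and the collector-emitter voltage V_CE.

I_C ≈ 0.76 mA, V_CE ≈ 9 V

Base loop: V_CC = I_B·R_B + V_BE, so I_B = (11 − 0.7)/680 kΩ = 0.0151 mA.
In the active region I_C = β·I_B = 50 × 0.0151 = 0.757 mA.
Collector loop: V_CE = V_CC − I_C·R_C = 11 − 0.757×2.7 = 8.96 V.
Since V_CE = 8.96 V > V_CE(sat) ≈ 0.2 V, the transistor is in the active region as assumed.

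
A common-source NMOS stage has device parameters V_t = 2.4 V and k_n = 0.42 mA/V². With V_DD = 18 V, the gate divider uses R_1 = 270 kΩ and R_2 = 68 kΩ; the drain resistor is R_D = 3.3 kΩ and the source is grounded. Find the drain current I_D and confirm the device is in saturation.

I_D ≈ 0.31 mA

V_G = V_DD·R_2/(R_1+R_2) = 18×68/338 = 3.62 V. With the source grounded, V_GS = V_G = 3.62 V.
Assume saturation: I_D = (k_n/2)(V_GS − V_t)² = (0.42/2)×(3.62 − 2.4)² = 0.21×1.22² = 0.313 mA.
V_DS = V_DD − I_D·R_D = 18 − 0.313×3.3 = 17 V.
Saturation requires V_DS ≥ V_GS − V_t = 1.22 V; 17 ≥ 1.22 ✓.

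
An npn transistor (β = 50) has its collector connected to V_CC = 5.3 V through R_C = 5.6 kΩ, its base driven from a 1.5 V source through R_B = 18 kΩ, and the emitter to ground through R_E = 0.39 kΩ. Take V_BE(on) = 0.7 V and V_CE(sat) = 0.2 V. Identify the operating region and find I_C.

Assume active: I_B = (1.5 − 0.7)/(18 + 51×0.39) = 0.0211 mA, I_C = β·I_B = 1.06 mA.
Then V_CE = 5.3 − 1.06×5.6 − 1.08×0.39 = -1.03 V < 0.2 V — the active assumption fails.
Re-solve with V_CE = 0.2 V. KCL at the emitter: V_E/R_E = (V_BB−0.7−V_E)/R_B + (V_CC−0.2−V_E)/R_C, giving V_E = 0.341 V.
I_C = (V_CC − 0.2 − V_E)/R_C = (5.1 − 0.341)/5.6 = 0.85 mA.
Check: I_B = (0.8 − 0.341)/18 = 0.0255 mA, and β·I_B = 1.27 mA > I_C, confirming saturation.

saturation; I_C ≈ 0.85 mA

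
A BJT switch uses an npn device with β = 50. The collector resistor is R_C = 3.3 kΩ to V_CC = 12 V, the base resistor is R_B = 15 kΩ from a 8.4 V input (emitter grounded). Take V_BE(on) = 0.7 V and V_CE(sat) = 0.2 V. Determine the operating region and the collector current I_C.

Assume active: I_B = (8.4 − 0.7)/15 = 0.513 mA, giving I_C = β·I_B = 25.7 mA.
But then V_CE = 12 − 25.7×3.3 = -72.7 V < V_CE(sat) = 0.2 V — impossible in the active region.
So the transistor is saturated. With V_CE = 0.2 V, I_C = (V_CC − 0.2)/R_C = 11.8/3.3 = 3.58 mA.
Check: β·I_B = 25.7 mA > I_C = 3.58 mA, confirming saturation.

saturation; I_C ≈ 3.6 mA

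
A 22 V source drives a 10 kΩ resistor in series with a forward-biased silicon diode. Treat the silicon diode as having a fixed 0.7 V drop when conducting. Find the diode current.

KVL around the loop: 22 = V_D + I·R = 0.7 + I × 10 kΩ.
So I = (22 − 0.7) / 10 kΩ = 21.3 / 10 = 2.13 mA.

I ≈ 2.1 mA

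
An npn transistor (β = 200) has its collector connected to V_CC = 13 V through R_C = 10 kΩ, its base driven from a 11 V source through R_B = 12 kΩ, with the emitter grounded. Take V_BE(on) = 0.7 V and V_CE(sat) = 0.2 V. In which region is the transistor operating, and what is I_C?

Assume active: I_B = (11 − 0.7)/12 = 0.858 mA, giving I_C = β·I_B = 172 mA.
But then V_CE = 13 − 172×10 = -1700 V < V_CE(sat) = 0.2 V — impossible in the active region.
So the transistor is saturated. With V_CE = 0.2 V, I_C = (V_CC − 0.2)/R_C = 12.8/10 = 1.28 mA.
Check: β·I_B = 172 mA > I_C = 1.28 mA, confirming saturation.

saturation; I_C ≈ 1.3 mA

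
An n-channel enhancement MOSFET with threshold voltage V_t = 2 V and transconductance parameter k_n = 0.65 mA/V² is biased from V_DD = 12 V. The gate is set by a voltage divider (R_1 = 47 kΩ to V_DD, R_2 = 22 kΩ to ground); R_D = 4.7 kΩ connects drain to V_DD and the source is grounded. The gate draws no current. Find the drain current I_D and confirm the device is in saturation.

I_D ≈ 1.1 mA

V_G = V_DD·R_2/(R_1+R_2) = 12×22/69 = 3.83 V. With the source grounded, V_GS = V_G = 3.83 V.
Assume saturation: I_D = (k_n/2)(V_GS − V_t)² = (0.65/2)×(3.83 − 2)² = 0.325×1.83² = 1.08 mA.
V_DS = V_DD − I_D·R_D = 12 − 1.08×4.7 = 6.91 V.
Saturation requires V_DS ≥ V_GS − V_t = 1.83 V; 6.91 ≥ 1.83 ✓.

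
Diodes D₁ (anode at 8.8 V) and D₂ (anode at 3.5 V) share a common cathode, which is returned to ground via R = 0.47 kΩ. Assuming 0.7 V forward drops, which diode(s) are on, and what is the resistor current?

Assume both conduct. Then node N would need to be at both 8.8−0.7 = 8.1 V and 3.5−0.7 = 2.8 V, which is impossible.
Assume only D₁ conducts: V_N = 8.8 − 0.7 = 8.1 V, so I_R = 8.1/0.47 = 17.2 mA.
Check D₂: its anode-to-cathode voltage is 3.5 − 8.1 = -4.6 V < 0.7 V, so it is off. The assumption is consistent.

Only D₁ conducts; I_R ≈ 17 mA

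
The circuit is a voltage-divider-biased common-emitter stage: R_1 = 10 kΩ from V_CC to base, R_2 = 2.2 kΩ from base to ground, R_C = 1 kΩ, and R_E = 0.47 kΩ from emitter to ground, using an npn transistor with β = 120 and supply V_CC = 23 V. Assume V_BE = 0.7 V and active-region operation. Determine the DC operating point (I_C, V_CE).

Thevenize the base divider: V_Th = V_CC·R_2/(R_1+R_2) = 23×2.2/12.2 = 4.15 V, R_Th = R_1‖R_2 = 1.8 kΩ.
Base-emitter loop: V_Th = I_B·R_Th + V_BE + (β+1)I_B·R_E, so I_B = (4.15 − 0.7) / (1.8 + 121×0.47) = 0.0588 mA.
I_C = β·I_B = 120×0.0588 = 7.05 mA, and I_E = (β+1)I_B = 7.11 mA.
V_CE = V_CC − I_C·R_C − I_E·R_E = 23 − 7.05×1 − 7.11×0.47 = 12.6 V.
V_CE = 12.6 V > 0.2 V confirms active-region operation.

I_C ≈ 7.1 mA, V_CE ≈ 13 V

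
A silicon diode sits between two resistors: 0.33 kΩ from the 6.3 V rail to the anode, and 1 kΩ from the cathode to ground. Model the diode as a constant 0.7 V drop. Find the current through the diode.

I ≈ 4.2 mA

The two resistors are in series with the diode, so KVL gives 6.3 = I·0.33 + 0.7 + I·1.
I = (6.3 − 0.7) / (0.33 + 1) kΩ = 5.6 / 1.33 = 4.21 mA.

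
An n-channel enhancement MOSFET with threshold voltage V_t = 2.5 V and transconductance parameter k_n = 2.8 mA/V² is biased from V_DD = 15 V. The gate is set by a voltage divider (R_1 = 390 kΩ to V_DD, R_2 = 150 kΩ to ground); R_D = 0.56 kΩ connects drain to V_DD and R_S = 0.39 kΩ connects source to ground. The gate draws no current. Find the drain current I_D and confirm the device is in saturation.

I_D ≈ 1.6 mA

V_G = V_DD·R_2/(R_1+R_2) = 15×150/540 = 4.17 V.
Assume saturation: I_D = (k_n/2)(V_GS − V_t)² with V_GS = V_G − I_D·R_S = 4.17 − 0.39·I_D.
Substituting gives 0.213·I_D² − 2.82·I_D + 3.89 = 0, with roots I_D = 1.56 or 11.7 mA.
The root I_D = 11.7 mA gives V_GS = -0.388 V ≤ V_t, so take I_D = 1.56 mA.
Then V_GS = 3.56 V and V_DS = V_DD − I_D(R_D+R_S) = 15 − 1.56×0.95 = 13.5 V.
Saturation requires V_DS ≥ V_GS − V_t = 1.06 V; 13.5 ≥ 1.06 ✓.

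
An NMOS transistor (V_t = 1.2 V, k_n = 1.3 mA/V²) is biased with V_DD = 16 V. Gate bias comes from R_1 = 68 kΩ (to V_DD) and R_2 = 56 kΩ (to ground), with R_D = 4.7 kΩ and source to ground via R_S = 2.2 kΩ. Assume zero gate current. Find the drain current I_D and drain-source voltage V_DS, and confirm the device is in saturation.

V_G = V_DD·R_2/(R_1+R_2) = 16×56/124 = 7.23 V.
Assume saturation: I_D = (k_n/2)(V_GS − V_t)² with V_GS = V_G − I_D·R_S = 7.23 − 2.2·I_D.
Substituting gives 3.15·I_D² − 18.2·I_D + 23.6 = 0, with roots I_D = 1.95 or 3.84 mA.
The root I_D = 3.84 mA gives V_GS = -1.23 V ≤ V_t, so take I_D = 1.95 mA.
Then V_GS = 2.93 V and V_DS = V_DD − I_D(R_D+R_S) = 16 − 1.95×6.9 = 2.54 V.
Saturation requires V_DS ≥ V_GS − V_t = 1.73 V; 2.54 ≥ 1.73 ✓.

I_D ≈ 2 mA, V_DS ≈ 2.5 V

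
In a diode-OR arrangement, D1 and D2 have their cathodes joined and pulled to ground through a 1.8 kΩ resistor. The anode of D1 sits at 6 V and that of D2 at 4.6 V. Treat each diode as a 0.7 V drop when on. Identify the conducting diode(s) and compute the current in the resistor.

Only D1 conducts; I_R ≈ 2.9 mA

Assume both conduct. Then node N would need to be at both 6−0.7 = 5.3 V and 4.6−0.7 = 3.9 V, which is impossible.
Assume only D1 conducts: V_N = 6 − 0.7 = 5.3 V, so I_R = 5.3/1.8 = 2.94 mA.
Check D2: its anode-to-cathode voltage is 4.6 − 5.3 = -0.7 V < 0.7 V, so it is off. The assumption is consistent.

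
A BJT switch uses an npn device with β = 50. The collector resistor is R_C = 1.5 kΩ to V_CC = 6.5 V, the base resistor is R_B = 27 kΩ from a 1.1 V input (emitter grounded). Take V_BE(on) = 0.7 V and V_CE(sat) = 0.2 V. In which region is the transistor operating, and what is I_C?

active; I_C ≈ 0.74 mA

Assume active. Base-emitter loop: I_B = (V_BB − V_BE)/R_B = (1.1 − 0.7)/27 = 0.0148 mA.
I_C = β·I_B = 50×0.0148 = 0.741 mA.
V_CE = V_CC − I_C·R_C = 6.5 − 0.741×1.5 = 5.39 V > V_CE(sat), so the active-region assumption holds.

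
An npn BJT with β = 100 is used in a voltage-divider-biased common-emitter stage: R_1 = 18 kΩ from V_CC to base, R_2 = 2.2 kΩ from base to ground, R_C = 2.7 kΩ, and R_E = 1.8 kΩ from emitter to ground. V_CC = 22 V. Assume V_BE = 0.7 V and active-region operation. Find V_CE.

Thevenize the base divider: V_Th = V_CC·R_2/(R_1+R_2) = 22×2.2/20.2 = 2.4 V, R_Th = R_1‖R_2 = 1.96 kΩ.
Base-emitter loop: V_Th = I_B·R_Th + V_BE + (β+1)I_B·R_E, so I_B = (2.4 − 0.7) / (1.96 + 101×1.8) = 0.00923 mA.
I_C = β·I_B = 100×0.00923 = 0.923 mA, and I_E = (β+1)I_B = 0.932 mA.
V_CE = V_CC − I_C·R_C − I_E·R_E = 22 − 0.923×2.7 − 0.932×1.8 = 17.8 V.
V_CE = 17.8 V > 0.2 V confirms active-region operation.

V_CE ≈ 18 V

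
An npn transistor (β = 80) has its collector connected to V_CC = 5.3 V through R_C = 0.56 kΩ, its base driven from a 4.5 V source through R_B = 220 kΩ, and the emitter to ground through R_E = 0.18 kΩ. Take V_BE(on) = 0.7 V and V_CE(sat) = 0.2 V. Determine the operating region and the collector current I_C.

Assume active. Base-emitter loop: I_B = (V_BB − V_BE)/(R_B + (β+1)R_E) = (4.5 − 0.7)/(220 + 81×0.18) = 0.0162 mA.
I_C = β·I_B = 80×0.0162 = 1.3 mA.
V_CE = V_CC − I_C·R_C − I_E·R_E = 5.3 − 1.3×0.56 − 1.31×0.18 = 4.34 V > V_CE(sat), so the active-region assumption holds.

active; I_C ≈ 1.3 mA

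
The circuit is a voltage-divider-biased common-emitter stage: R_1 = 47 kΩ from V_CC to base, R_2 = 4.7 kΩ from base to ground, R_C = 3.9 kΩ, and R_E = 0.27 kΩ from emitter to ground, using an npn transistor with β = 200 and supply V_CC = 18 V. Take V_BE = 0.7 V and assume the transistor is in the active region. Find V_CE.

V_CE ≈ 4.7 V

Thevenize the base divider: V_Th = V_CC·R_2/(R_1+R_2) = 18×4.7/51.7 = 1.64 V, R_Th = R_1‖R_2 = 4.27 kΩ.
Base-emitter loop: V_Th = I_B·R_Th + V_BE + (β+1)I_B·R_E, so I_B = (1.64 − 0.7) / (4.27 + 201×0.27) = 0.016 mA.
I_C = β·I_B = 200×0.016 = 3.2 mA, and I_E = (β+1)I_B = 3.21 mA.
V_CE = V_CC − I_C·R_C − I_E·R_E = 18 − 3.2×3.9 − 3.21×0.27 = 4.66 V.
V_CE = 4.66 V > 0.2 V confirms active-region operation.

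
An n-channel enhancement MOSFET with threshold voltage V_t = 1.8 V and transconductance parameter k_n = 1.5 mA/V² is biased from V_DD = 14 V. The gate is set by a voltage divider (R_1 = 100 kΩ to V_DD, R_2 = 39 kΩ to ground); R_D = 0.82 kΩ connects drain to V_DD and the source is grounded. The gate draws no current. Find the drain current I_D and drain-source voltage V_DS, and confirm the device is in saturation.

I_D ≈ 3.4 mA, V_DS ≈ 11 V

V_G = V_DD·R_2/(R_1+R_2) = 14×39/139 = 3.93 V. With the source grounded, V_GS = V_G = 3.93 V.
Assume saturation: I_D = (k_n/2)(V_GS − V_t)² = (1.5/2)×(3.93 − 1.8)² = 0.75×2.13² = 3.4 mA.
V_DS = V_DD − I_D·R_D = 14 − 3.4×0.82 = 11.2 V.
Saturation requires V_DS ≥ V_GS − V_t = 2.13 V; 11.2 ≥ 2.13 ✓.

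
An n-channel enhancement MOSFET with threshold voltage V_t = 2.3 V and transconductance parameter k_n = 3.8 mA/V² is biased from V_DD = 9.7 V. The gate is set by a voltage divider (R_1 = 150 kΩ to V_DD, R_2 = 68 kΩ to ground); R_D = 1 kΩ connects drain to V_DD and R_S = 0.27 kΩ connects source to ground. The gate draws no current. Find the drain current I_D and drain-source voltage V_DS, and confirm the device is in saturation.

I_D ≈ 0.6 mA, V_DS ≈ 8.9 V

V_G = V_DD·R_2/(R_1+R_2) = 9.7×68/218 = 3.03 V.
Assume saturation: I_D = (k_n/2)(V_GS − V_t)² with V_GS = V_G − I_D·R_S = 3.03 − 0.27·I_D.
Substituting gives 0.139·I_D² − 1.74·I_D + 1 = 0, with roots I_D = 0.602 or 12 mA.
The root I_D = 12 mA gives V_GS = -0.212 V ≤ V_t, so take I_D = 0.602 mA.
Then V_GS = 2.86 V and V_DS = V_DD − I_D(R_D+R_S) = 9.7 − 0.602×1.27 = 8.94 V.
Saturation requires V_DS ≥ V_GS − V_t = 0.563 V; 8.94 ≥ 0.563 ✓.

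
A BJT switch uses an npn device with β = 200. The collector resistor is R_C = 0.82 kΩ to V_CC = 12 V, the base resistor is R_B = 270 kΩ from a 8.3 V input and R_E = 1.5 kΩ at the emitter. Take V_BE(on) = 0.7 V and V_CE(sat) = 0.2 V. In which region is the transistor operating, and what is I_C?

Assume active. Base-emitter loop: I_B = (V_BB − V_BE)/(R_B + (β+1)R_E) = (8.3 − 0.7)/(270 + 201×1.5) = 0.0133 mA.
I_C = β·I_B = 200×0.0133 = 2.66 mA.
V_CE = V_CC − I_C·R_C − I_E·R_E = 12 − 2.66×0.82 − 2.67×1.5 = 5.81 V > V_CE(sat), so the active-region assumption holds.

active; I_C ≈ 2.7 mA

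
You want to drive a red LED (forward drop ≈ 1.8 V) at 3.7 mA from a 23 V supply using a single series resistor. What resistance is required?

R ≈ 5.7 kΩ

The resistor drops V_S − V_D = 23 − 1.8 = 21.2 V at 3.7 mA.
R = 21.2 V / 3.7 mA = 5.73 kΩ.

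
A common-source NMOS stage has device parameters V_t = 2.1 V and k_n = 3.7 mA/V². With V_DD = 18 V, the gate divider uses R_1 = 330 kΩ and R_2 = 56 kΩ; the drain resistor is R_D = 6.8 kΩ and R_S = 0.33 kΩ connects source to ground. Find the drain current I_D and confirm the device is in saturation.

I_D ≈ 0.31 mA

V_G = V_DD·R_2/(R_1+R_2) = 18×56/386 = 2.61 V.
Assume saturation: I_D = (k_n/2)(V_GS − V_t)² with V_GS = V_G − I_D·R_S = 2.61 − 0.33·I_D.
Substituting gives 0.201·I_D² − 1.62·I_D + 0.484 = 0, with roots I_D = 0.31 or 7.75 mA.
The root I_D = 7.75 mA gives V_GS = 0.0528 V ≤ V_t, so take I_D = 0.31 mA.
Then V_GS = 2.51 V and V_DS = V_DD − I_D(R_D+R_S) = 18 − 0.31×7.13 = 15.8 V.
Saturation requires V_DS ≥ V_GS − V_t = 0.409 V; 15.8 ≥ 0.409 ✓.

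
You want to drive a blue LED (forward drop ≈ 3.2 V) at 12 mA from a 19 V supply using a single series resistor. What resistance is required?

The resistor drops V_S − V_D = 19 − 3.2 = 15.8 V at 12 mA.
R = 15.8 V / 12 mA = 1.32 kΩ.

R ≈ 1.3 kΩ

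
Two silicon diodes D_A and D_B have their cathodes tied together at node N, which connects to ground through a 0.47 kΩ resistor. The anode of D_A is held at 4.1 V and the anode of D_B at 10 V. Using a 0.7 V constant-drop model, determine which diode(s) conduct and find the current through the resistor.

Only D_B conducts; I_R ≈ 20 mA

Assume both conduct. Then node N would need to be at both 4.1−0.7 = 3.4 V and 10−0.7 = 9.3 V, which is impossible.
Assume only D_B conducts: V_N = 10 − 0.7 = 9.3 V, so I_R = 9.3/0.47 = 19.8 mA.
Check D_A: its anode-to-cathode voltage is 4.1 − 9.3 = -5.2 V < 0.7 V, so it is off. The assumption is consistent.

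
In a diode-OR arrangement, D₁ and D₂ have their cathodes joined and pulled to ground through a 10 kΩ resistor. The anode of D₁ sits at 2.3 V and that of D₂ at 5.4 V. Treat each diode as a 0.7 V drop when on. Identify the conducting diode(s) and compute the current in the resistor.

Assume both conduct. Then node N would need to be at both 2.3−0.7 = 1.6 V and 5.4−0.7 = 4.7 V, which is impossible.
Assume only D₂ conducts: V_N = 5.4 − 0.7 = 4.7 V, so I_R = 4.7/10 = 0.47 mA.
Check D₁: its anode-to-cathode voltage is 2.3 − 4.7 = -2.4 V < 0.7 V, so it is off. The assumption is consistent.

Only D₂ conducts; I_R ≈ 0.47 mA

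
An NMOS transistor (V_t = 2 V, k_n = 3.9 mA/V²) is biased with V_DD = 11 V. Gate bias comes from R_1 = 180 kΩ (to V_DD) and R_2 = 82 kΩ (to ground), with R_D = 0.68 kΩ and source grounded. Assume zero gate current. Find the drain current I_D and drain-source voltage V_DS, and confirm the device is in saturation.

V_G = V_DD·R_2/(R_1+R_2) = 11×82/262 = 3.44 V. With the source grounded, V_GS = V_G = 3.44 V.
Assume saturation: I_D = (k_n/2)(V_GS − V_t)² = (3.9/2)×(3.44 − 2)² = 1.95×1.44² = 4.06 mA.
V_DS = V_DD − I_D·R_D = 11 − 4.06×0.68 = 8.24 V.
Saturation requires V_DS ≥ V_GS − V_t = 1.44 V; 8.24 ≥ 1.44 ✓.

I_D ≈ 4.1 mA, V_DS ≈ 8.2 V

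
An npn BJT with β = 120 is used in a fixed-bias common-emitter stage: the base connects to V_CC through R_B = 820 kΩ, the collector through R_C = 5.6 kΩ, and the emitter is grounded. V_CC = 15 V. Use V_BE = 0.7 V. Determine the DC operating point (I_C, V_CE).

Base loop: V_CC = I_B·R_B + V_BE, so I_B = (15 − 0.7)/820 kΩ = 0.0174 mA.
In the active region I_C = β·I_B = 120 × 0.0174 = 2.09 mA.
Collector loop: V_CE = V_CC − I_C·R_C = 15 − 2.09×5.6 = 3.28 V.
Since V_CE = 3.28 V > V_CE(sat) ≈ 0.2 V, the transistor is in the active region as assumed.

I_C ≈ 2.1 mA, V_CE ≈ 3.3 V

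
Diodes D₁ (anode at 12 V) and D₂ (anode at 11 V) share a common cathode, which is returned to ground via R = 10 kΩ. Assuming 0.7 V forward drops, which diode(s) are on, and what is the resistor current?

Only D₁ conducts; I_R ≈ 1.1 mA

Assume both conduct. Then node N would need to be at both 12−0.7 = 11.3 V and 11−0.7 = 10.3 V, which is impossible.
Assume only D₁ conducts: V_N = 12 − 0.7 = 11.3 V, so I_R = 11.3/10 = 1.13 mA.
Check D₂: its anode-to-cathode voltage is 11 − 11.3 = -0.3 V < 0.7 V, so it is off. The assumption is consistent.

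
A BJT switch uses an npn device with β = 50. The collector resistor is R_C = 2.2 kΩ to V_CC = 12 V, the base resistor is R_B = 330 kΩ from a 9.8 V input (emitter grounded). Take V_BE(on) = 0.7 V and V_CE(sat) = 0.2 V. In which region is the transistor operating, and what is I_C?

active; I_C ≈ 1.4 mA

Assume active. Base-emitter loop: I_B = (V_BB − V_BE)/R_B = (9.8 − 0.7)/330 = 0.0276 mA.
I_C = β·I_B = 50×0.0276 = 1.38 mA.
V_CE = V_CC − I_C·R_C = 12 − 1.38×2.2 = 8.97 V > V_CE(sat), so the active-region assumption holds.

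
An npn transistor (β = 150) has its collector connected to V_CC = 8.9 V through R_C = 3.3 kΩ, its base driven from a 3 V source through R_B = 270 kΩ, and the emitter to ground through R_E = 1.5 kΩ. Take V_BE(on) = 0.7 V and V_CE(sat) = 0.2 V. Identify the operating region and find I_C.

active; I_C ≈ 0.69 mA

Assume active. Base-emitter loop: I_B = (V_BB − V_BE)/(R_B + (β+1)R_E) = (3 − 0.7)/(270 + 151×1.5) = 0.00463 mA.
I_C = β·I_B = 150×0.00463 = 0.695 mA.
V_CE = V_CC − I_C·R_C − I_E·R_E = 8.9 − 0.695×3.3 − 0.699×1.5 = 5.56 V > V_CE(sat), so the active-region assumption holds.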